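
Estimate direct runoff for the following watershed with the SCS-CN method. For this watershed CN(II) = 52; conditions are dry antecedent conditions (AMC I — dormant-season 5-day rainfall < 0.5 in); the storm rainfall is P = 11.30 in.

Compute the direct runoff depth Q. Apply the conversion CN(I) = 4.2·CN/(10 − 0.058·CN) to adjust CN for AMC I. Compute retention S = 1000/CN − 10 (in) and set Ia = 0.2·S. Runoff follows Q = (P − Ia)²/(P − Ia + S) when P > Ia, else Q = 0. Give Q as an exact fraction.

Adjust CN=52 to AMC I: 4.2·52/(10 − 0.058·52) → (1092/5) ÷ (873/125) = 9100/291 ≈ 31.271
S = 1000/(9100/291) − 10 = 2000/91 in ≈ 21.978 in
Ia = 0.2S: 0.2·21.978 = 4.396 in (exactly 400/91)
P − Ia = 11.300 − 4.396 = 6283/910 ≈ 6.904 in (> 0, runoff occurs)
Runoff Q = (P−Ia)²/(P−Ia+S) = (6.904)²/(6.904+21.978) = 39476089/23917530 ≈ 1.651 in

Q = 39476089/23917530 in ≈ 1.651 in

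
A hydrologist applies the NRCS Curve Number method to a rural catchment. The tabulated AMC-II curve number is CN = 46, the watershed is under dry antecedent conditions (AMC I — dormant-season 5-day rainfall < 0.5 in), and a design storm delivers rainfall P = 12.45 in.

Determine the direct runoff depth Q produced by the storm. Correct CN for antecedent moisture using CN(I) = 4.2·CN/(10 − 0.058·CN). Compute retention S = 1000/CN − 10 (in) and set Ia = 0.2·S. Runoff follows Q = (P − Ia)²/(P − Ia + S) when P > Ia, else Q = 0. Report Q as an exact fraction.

CN(I) from CN(II)=46: (4.2·46)/(10 − 0.058·46) = 16100/611 ≈ 26.350
Retention S: 1000/CN − 10 with CN=26.350 → S = 4500/161 ≈ 27.950 in
Initial abstraction Ia = S/5 = (4500/161)/5 = 900/161 ≈ 5.590 in
P − Ia = 12.450 − 5.590 = 22089/3220 ≈ 6.860 in (> 0, runoff occurs)
Q: (22089/3220)² ÷ (112089/3220) = 162641307/120308860 in (≈ 1.352 in)

Q = 162641307/120308860 in ≈ 1.352 in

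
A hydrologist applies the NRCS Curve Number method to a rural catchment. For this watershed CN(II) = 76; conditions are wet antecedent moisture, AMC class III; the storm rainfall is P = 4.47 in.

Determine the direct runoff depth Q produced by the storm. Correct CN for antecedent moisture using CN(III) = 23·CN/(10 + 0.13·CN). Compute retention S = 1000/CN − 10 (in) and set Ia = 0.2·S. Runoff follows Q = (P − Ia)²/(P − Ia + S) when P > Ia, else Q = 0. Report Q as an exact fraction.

CN(III) from CN(II)=76: (23·76)/(10 + 0.13·76) = 43700/497 ≈ 87.928
S = 1000/(43700/497) − 10 = 600/437 in ≈ 1.373 in
Ia = 0.2S: 0.2·1.373 = 0.275 in (exactly 120/437)
Since P=4.470 > Ia=0.275: effective rainfall P−Ia = 183339/43700 in
Q = (183339/43700)²/((183339/43700) + 600/437) = (33613188921/1909690000)/(243339/43700) = 11204396307/3544638100 in ≈ 3.161 in

Q = 11204396307/3544638100 in ≈ 3.161 in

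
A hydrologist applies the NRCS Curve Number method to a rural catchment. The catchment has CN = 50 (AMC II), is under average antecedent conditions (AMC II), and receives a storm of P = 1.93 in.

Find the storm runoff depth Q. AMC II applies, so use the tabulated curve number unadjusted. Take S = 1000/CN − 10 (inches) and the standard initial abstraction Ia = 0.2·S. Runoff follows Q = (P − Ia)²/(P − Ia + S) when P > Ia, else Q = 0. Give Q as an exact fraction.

AMC II — tabulated CN = 50 applies directly.
Max retention: S = 1000/50 − 10 = 10 in (≈ 10.000 in)
Ia = 0.2S: 0.2·10.000 = 2.000 in (exactly 2)
P = 1.930 ≤ Ia = 2.000 in: entire storm abstracted, Q = 0.

Q = 0 in ≈ 0.000 in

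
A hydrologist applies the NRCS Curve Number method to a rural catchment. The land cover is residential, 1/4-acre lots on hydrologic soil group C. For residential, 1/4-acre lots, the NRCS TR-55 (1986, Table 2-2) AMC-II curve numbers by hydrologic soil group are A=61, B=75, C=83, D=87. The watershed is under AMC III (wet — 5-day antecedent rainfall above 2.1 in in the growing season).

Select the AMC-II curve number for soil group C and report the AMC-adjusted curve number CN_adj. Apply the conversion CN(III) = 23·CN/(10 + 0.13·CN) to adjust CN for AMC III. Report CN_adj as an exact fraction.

NRCS table: residential, 1/4-acre lots, soil group C → CN(II) = 83
Adjust CN=83 to AMC III: 23·83/(10 + 0.13·83) → 1909 ÷ (2079/100) = 190900/2079 ≈ 91.823

CN_adj = 190900/2079 ≈ 91.823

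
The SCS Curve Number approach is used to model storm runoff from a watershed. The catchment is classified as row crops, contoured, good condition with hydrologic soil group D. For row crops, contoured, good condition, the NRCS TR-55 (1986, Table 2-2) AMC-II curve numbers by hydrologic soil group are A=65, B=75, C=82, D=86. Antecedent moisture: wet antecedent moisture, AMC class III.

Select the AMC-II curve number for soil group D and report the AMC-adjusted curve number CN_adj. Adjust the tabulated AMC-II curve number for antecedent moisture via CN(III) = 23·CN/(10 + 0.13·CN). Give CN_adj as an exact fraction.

CN_adj = 98900/1059 ≈ 93.390

NRCS table: row crops, contoured, good condition, soil group D → CN(II) = 86
Wet (AMC III): CN(III) = 23·86/(10 + 0.13·86) = 1978/(1059/50) = 98900/1059 ≈ 93.390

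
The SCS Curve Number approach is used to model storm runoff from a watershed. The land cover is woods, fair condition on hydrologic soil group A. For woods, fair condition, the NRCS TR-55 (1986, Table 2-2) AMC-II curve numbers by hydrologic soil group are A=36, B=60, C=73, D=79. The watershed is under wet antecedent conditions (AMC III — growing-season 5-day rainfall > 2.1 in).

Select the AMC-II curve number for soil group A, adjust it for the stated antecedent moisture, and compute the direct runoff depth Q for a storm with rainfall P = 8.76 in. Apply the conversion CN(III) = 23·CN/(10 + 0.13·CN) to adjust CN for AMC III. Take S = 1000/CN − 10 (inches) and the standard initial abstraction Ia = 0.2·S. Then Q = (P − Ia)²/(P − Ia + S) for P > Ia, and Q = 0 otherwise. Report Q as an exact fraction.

NRCS table: woods, fair condition, soil group A → CN(II) = 36
CN(III) from CN(II)=36: (23·36)/(10 + 0.13·36) = 20700/367 ≈ 56.403
S = 1000/(20700/367) − 10 = 1600/207 in ≈ 7.729 in
Ia = 0.2·(1600/207) = 320/207 in ≈ 1.546 in
P − Ia = 8.760 − 1.546 = 37333/5175 ≈ 7.214 in (> 0, runoff occurs)
Q: (37333/5175)² ÷ (77333/5175) = 1393752889/400198275 in (≈ 3.483 in)

Q = 1393752889/400198275 in ≈ 3.483 in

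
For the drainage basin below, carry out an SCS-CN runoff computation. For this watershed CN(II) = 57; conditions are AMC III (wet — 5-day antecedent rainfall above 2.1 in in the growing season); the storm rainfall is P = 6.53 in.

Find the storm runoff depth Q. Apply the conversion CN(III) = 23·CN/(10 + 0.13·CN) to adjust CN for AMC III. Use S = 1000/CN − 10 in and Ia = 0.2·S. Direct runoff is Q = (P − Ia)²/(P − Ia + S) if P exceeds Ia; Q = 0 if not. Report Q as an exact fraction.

Adjust CN=57 to AMC III: 23·57/(10 + 0.13·57) → 1311 ÷ (1741/100) = 131100/1741 ≈ 75.302
Max retention: S = 1000/(131100/1741) − 10 = 4300/1311 in (≈ 3.280 in)
Ia = 0.2·(4300/1311) = 860/1311 in ≈ 0.656 in
P − Ia = 6.530 − 0.656 = 770083/131100 ≈ 5.874 in (> 0, runoff occurs)
Q: (770083/131100)² ÷ (1200083/131100) = 593027826889/157330881300 in (≈ 3.769 in)

Q = 593027826889/157330881300 in ≈ 3.769 in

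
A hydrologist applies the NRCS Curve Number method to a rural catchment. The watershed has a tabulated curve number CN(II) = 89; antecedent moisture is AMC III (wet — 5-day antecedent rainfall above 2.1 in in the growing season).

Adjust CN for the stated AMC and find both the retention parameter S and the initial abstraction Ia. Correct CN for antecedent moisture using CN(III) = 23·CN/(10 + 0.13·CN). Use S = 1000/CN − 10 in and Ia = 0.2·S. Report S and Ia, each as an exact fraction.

S = 1100/2047 in ≈ 0.537 in; Ia = 220/2047 in ≈ 0.107 in

Adjust CN=89 to AMC III: 23·89/(10 + 0.13·89) → 2047 ÷ (2157/100) = 204700/2157 ≈ 94.900
S = 1000/(204700/2157) − 10 = 1100/2047 in ≈ 0.537 in
Initial abstraction Ia = S/5 = (1100/2047)/5 = 220/2047 ≈ 0.107 in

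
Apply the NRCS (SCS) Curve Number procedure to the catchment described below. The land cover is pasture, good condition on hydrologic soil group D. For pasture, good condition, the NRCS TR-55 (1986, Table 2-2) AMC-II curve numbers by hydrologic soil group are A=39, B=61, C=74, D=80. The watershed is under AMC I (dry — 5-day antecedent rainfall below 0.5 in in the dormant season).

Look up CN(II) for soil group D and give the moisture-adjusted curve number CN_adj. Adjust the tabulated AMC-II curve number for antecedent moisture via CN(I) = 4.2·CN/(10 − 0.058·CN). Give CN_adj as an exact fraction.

CN_adj = 4200/67 ≈ 62.687

NRCS table: pasture, good condition, soil group D → CN(II) = 80
Dry (AMC I): CN(I) = 4.2·80/(10 − 0.058·80) = 336/(134/25) = 4200/67 ≈ 62.687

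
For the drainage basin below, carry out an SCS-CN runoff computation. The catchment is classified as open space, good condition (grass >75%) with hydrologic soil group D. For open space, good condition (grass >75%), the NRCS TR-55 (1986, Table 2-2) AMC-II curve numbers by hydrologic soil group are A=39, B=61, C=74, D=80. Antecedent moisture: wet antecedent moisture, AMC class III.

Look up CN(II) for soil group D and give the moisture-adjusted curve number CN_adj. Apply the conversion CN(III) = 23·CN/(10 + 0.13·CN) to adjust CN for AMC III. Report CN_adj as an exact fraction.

NRCS table: open space, good condition (grass >75%), soil group D → CN(II) = 80
Adjust CN=80 to AMC III: 23·80/(10 + 0.13·80) → 1840 ÷ (102/5) = 4600/51 ≈ 90.196

CN_adj = 4600/51 ≈ 90.196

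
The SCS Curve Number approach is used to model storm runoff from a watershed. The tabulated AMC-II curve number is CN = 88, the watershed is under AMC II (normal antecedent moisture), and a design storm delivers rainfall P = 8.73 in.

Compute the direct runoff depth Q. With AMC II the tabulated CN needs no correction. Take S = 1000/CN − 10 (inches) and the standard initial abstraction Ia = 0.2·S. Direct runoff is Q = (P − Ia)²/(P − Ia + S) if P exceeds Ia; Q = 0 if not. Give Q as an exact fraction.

Average conditions: CN = 88 (no AMC adjustment).
S = 1000/88 − 10 = 15/11 in ≈ 1.364 in
Ia = 0.2S: 0.2·1.364 = 0.273 in (exactly 3/11)
Since P=8.730 > Ia=0.273: effective rainfall P−Ia = 9303/1100 in
Q = (9303/1100)²/((9303/1100) + 15/11) = (86545809/1210000)/(10803/1100) = 28848603/3961100 in ≈ 7.283 in

Q = 28848603/3961100 in ≈ 7.283 in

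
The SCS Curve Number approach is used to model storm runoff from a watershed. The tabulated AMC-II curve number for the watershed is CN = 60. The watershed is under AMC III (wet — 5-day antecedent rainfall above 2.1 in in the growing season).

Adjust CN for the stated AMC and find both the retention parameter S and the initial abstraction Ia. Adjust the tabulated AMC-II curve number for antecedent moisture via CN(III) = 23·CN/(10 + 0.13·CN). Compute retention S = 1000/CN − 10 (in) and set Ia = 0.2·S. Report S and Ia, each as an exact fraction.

S = 200/69 in ≈ 2.899 in; Ia = 40/69 in ≈ 0.580 in

Adjust CN=60 to AMC III: 23·60/(10 + 0.13·60) → 1380 ÷ (89/5) = 6900/89 ≈ 77.528
S = 1000/(6900/89) − 10 = 200/69 in ≈ 2.899 in
Initial abstraction Ia = S/5 = (200/69)/5 = 40/69 ≈ 0.580 in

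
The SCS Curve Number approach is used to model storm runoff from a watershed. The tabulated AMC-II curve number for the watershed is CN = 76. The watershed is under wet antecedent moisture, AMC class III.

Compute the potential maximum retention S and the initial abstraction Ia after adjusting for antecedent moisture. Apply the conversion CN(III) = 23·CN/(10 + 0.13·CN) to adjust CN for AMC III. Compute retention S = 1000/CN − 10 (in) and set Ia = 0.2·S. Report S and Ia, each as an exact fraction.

CN(III) from CN(II)=76: (23·76)/(10 + 0.13·76) = 43700/497 ≈ 87.928
Retention S: 1000/CN − 10 with CN=87.928 → S = 600/437 ≈ 1.373 in
Ia = 0.2S: 0.2·1.373 = 0.275 in (exactly 120/437)

S = 600/437 in ≈ 1.373 in; Ia = 120/437 in ≈ 0.275 in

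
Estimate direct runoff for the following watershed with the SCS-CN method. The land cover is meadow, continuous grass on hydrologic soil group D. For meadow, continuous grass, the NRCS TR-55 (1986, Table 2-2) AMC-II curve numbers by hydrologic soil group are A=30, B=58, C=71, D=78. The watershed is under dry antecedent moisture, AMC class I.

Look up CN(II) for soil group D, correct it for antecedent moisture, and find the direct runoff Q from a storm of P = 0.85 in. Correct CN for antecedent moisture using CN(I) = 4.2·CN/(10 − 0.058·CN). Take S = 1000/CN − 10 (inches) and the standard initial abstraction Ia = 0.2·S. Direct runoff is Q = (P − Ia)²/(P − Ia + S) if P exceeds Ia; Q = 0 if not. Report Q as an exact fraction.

NRCS table: meadow, continuous grass, soil group D → CN(II) = 78
CN(I) from CN(II)=78: (4.2·78)/(10 − 0.058·78) = 81900/1369 ≈ 59.825
Max retention: S = 1000/(81900/1369) − 10 = 5500/819 in (≈ 6.716 in)
Initial abstraction Ia = S/5 = (5500/819)/5 = 1100/819 ≈ 1.343 in
P = 0.850 ≤ Ia = 1.343 in: entire storm abstracted, Q = 0.

Q = 0 in ≈ 0.000 in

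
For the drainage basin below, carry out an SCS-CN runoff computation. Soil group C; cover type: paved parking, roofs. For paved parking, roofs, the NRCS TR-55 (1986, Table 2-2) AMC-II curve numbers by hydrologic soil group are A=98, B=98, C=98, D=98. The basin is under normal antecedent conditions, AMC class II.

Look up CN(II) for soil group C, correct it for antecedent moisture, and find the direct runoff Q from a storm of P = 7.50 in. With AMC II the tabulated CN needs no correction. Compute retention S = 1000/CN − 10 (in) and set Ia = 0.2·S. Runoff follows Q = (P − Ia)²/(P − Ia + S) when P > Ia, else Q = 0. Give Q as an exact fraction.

Q = 534361/73598 in ≈ 7.261 in

NRCS table: paved parking, roofs, soil group C → CN(II) = 98
CN(II) = 98; AMC II needs no correction.
Retention S: 1000/CN − 10 with CN=98.000 → S = 10/49 ≈ 0.204 in
Initial abstraction Ia = S/5 = (10/49)/5 = 2/49 ≈ 0.041 in
Excess rainfall: 7.500 − 0.041 = 7.459 in; P > Ia so Q > 0
Runoff Q = (P−Ia)²/(P−Ia+S) = (7.459)²/(7.459+0.204) = 534361/73598 ≈ 7.261 in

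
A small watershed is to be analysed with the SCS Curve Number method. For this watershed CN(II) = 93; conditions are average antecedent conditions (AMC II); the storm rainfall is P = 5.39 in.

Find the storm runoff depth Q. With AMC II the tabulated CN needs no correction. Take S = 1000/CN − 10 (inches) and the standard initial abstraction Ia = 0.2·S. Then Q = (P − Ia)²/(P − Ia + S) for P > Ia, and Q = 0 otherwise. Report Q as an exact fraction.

Q = 339188647/74037300 in ≈ 4.581 in

CN(II) = 93; AMC II needs no correction.
Retention S: 1000/CN − 10 with CN=93.000 → S = 70/93 ≈ 0.753 in
Ia = 0.2S: 0.2·0.753 = 0.151 in (exactly 14/93)
P − Ia = 5.390 − 0.151 = 48727/9300 ≈ 5.239 in (> 0, runoff occurs)
Q: (48727/9300)² ÷ (55727/9300) = 339188647/74037300 in (≈ 4.581 in)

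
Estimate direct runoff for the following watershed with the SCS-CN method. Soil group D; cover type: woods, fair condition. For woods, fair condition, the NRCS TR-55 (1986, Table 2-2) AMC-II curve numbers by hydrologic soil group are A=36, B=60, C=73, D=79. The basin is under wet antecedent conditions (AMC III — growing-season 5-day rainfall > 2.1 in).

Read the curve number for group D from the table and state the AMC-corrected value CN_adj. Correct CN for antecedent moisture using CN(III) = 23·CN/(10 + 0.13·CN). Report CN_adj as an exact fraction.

CN_adj = 181700/2027 ≈ 89.640

NRCS table: woods, fair condition, soil group D → CN(II) = 79
CN(III) from CN(II)=79: (23·79)/(10 + 0.13·79) = 181700/2027 ≈ 89.640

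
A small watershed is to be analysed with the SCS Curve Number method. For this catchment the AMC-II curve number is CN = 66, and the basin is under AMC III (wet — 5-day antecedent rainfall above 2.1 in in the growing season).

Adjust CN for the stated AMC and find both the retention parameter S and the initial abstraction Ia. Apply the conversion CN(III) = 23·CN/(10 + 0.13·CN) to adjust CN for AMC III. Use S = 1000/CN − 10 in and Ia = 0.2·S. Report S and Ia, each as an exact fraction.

Wet (AMC III): CN(III) = 23·66/(10 + 0.13·66) = 1518/(929/50) = 75900/929 ≈ 81.701
Retention S: 1000/CN − 10 with CN=81.701 → S = 1700/759 ≈ 2.240 in
Ia = 0.2·(1700/759) = 340/759 in ≈ 0.448 in

S = 1700/759 in ≈ 2.240 in; Ia = 340/759 in ≈ 0.448 in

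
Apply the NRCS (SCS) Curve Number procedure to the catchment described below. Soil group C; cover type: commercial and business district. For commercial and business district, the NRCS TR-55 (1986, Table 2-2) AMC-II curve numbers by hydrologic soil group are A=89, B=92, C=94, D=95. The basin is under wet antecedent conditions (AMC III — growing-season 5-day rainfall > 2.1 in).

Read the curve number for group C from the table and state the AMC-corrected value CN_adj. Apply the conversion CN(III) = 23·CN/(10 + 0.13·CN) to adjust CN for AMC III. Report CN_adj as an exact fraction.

CN_adj = 108100/1111 ≈ 97.300

NRCS table: commercial and business district, soil group C → CN(II) = 94
Wet (AMC III): CN(III) = 23·94/(10 + 0.13·94) = 2162/(1111/50) = 108100/1111 ≈ 97.300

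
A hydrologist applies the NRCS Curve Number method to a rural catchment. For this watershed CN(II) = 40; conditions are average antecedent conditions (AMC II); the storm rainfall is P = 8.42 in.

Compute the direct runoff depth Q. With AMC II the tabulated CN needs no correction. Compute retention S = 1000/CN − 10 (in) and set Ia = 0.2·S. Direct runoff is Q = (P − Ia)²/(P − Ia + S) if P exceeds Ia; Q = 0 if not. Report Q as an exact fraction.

CN(II) = 40; AMC II needs no correction.
S = 1000/40 − 10 = 15 in ≈ 15.000 in
Ia = 0.2S: 0.2·15.000 = 3.000 in (exactly 3)
P − Ia = 8.420 − 3.000 = 271/50 ≈ 5.420 in (> 0, runoff occurs)
Q: (271/50)² ÷ (1021/50) = 73441/51050 in (≈ 1.439 in)

Q = 73441/51050 in ≈ 1.439 in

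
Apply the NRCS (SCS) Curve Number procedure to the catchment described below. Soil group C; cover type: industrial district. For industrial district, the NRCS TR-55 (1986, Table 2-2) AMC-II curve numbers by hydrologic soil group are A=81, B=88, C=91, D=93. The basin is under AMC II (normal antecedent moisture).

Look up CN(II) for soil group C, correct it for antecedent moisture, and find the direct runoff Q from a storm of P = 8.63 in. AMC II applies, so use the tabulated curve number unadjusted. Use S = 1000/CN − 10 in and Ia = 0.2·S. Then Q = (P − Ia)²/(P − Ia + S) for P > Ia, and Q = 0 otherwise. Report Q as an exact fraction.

Q = 5887953289/780170300 in ≈ 7.547 in

NRCS table: industrial district, soil group C → CN(II) = 91
CN(II) = 91; AMC II needs no correction.
Retention S: 1000/CN − 10 with CN=91.000 → S = 90/91 ≈ 0.989 in
Initial abstraction Ia = S/5 = (90/91)/5 = 18/91 ≈ 0.198 in
Excess rainfall: 8.630 − 0.198 = 8.432 in; P > Ia so Q > 0
Q: (76733/9100)² ÷ (85733/9100) = 5887953289/780170300 in (≈ 7.547 in)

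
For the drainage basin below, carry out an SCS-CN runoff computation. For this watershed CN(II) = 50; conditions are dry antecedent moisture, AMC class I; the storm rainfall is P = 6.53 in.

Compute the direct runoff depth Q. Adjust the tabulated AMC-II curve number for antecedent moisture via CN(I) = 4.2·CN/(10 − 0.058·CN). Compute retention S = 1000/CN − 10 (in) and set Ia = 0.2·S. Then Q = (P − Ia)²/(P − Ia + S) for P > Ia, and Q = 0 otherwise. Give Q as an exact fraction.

Dry (AMC I): CN(I) = 4.2·50/(10 − 0.058·50) = 210/(71/10) = 2100/71 ≈ 29.577
Retention S: 1000/CN − 10 with CN=29.577 → S = 500/21 ≈ 23.810 in
Ia = 0.2S: 0.2·23.810 = 4.762 in (exactly 100/21)
P − Ia = 6.530 − 4.762 = 3713/2100 ≈ 1.768 in (> 0, runoff occurs)
Q = (3713/2100)²/((3713/2100) + 500/21) = (13786369/4410000)/(53713/2100) = 13786369/112797300 in ≈ 0.122 in

Q = 13786369/112797300 in ≈ 0.122 in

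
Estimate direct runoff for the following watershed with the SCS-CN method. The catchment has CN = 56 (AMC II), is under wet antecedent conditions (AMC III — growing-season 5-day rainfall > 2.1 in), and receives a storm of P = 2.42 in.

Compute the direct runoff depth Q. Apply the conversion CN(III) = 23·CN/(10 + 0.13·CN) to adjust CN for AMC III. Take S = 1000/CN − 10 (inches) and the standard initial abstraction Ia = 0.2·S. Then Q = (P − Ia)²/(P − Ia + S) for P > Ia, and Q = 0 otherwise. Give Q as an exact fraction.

Wet (AMC III): CN(III) = 23·56/(10 + 0.13·56) = 1288/(432/25) = 4025/54 ≈ 74.537
Retention S: 1000/CN − 10 with CN=74.537 → S = 550/161 ≈ 3.416 in
Initial abstraction Ia = S/5 = (550/161)/5 = 110/161 ≈ 0.683 in
P − Ia = 2.420 − 0.683 = 13981/8050 ≈ 1.737 in (> 0, runoff occurs)
Q = (13981/8050)²/((13981/8050) + 550/161) = (195468361/64802500)/(41481/8050) = 17769851/30356550 in ≈ 0.585 in

Q = 17769851/30356550 in ≈ 0.585 in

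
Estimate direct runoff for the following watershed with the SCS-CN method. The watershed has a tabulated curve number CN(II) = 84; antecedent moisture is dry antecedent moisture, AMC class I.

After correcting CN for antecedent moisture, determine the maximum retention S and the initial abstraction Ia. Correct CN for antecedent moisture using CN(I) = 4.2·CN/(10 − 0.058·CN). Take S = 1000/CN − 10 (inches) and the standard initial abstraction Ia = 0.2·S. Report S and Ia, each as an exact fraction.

S = 2000/441 in ≈ 4.535 in; Ia = 400/441 in ≈ 0.907 in

Adjust CN=84 to AMC I: 4.2·84/(10 − 0.058·84) → (1764/5) ÷ (641/125) = 44100/641 ≈ 68.799
Retention S: 1000/CN − 10 with CN=68.799 → S = 2000/441 ≈ 4.535 in
Ia = 0.2·(2000/441) = 400/441 in ≈ 0.907 in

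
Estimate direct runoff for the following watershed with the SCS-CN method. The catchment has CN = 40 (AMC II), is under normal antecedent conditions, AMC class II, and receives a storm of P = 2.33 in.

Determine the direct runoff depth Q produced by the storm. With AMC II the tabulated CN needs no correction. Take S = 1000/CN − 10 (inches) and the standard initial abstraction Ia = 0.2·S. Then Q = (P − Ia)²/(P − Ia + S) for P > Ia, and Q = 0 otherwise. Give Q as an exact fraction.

Q = 0 in ≈ 0.000 in

CN(II) = 40; AMC II needs no correction.
Retention S: 1000/CN − 10 with CN=40.000 → S = 15 ≈ 15.000 in
Ia = 0.2·15 = 3 in ≈ 3.000 in
P = 2.330 ≤ Ia = 3.000 in: entire storm abstracted, Q = 0.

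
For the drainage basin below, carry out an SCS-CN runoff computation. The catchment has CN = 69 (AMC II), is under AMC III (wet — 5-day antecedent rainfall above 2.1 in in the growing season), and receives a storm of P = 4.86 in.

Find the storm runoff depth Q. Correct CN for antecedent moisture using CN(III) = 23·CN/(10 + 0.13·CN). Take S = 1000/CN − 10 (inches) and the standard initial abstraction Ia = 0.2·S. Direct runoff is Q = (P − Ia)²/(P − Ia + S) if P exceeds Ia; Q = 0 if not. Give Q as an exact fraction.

CN(III) from CN(II)=69: (23·69)/(10 + 0.13·69) = 158700/1897 ≈ 83.658
Retention S: 1000/CN − 10 with CN=83.658 → S = 3100/1587 ≈ 1.953 in
Initial abstraction Ia = S/5 = (3100/1587)/5 = 620/1587 ≈ 0.391 in
P − Ia = 4.860 − 0.391 = 354641/79350 ≈ 4.469 in (> 0, runoff occurs)
Q = (354641/79350)²/((354641/79350) + 3100/1587) = (125770238881/6296422500)/(509641/79350) = 125770238881/40440013350 in ≈ 3.110 in

Q = 125770238881/40440013350 in ≈ 3.110 in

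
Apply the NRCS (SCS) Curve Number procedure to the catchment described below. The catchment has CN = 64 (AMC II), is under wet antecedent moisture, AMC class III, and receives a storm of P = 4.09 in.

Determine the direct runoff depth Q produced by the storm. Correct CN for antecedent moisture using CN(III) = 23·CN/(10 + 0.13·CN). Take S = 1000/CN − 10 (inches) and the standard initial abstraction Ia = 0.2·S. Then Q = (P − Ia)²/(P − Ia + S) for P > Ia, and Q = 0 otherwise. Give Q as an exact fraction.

Adjust CN=64 to AMC III: 23·64/(10 + 0.13·64) → 1472 ÷ (458/25) = 18400/229 ≈ 80.349
Retention S: 1000/CN − 10 with CN=80.349 → S = 225/92 ≈ 2.446 in
Ia = 0.2·(225/92) = 45/92 in ≈ 0.489 in
Excess rainfall: 4.090 − 0.489 = 3.601 in; P > Ia so Q > 0
Runoff Q = (P−Ia)²/(P−Ia+S) = (3.601)²/(3.601+2.446) = 17147881/7996525 ≈ 2.144 in

Q = 17147881/7996525 in ≈ 2.144 in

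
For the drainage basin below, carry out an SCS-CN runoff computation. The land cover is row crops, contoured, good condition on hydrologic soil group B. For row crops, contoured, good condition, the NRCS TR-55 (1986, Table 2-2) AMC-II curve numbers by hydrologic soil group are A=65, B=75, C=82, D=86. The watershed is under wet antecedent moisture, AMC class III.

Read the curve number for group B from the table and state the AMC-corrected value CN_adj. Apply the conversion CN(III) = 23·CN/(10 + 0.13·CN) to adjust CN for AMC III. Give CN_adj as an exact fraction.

CN_adj = 6900/79 ≈ 87.342

NRCS table: row crops, contoured, good condition, soil group B → CN(II) = 75
Wet (AMC III): CN(III) = 23·75/(10 + 0.13·75) = 1725/(79/4) = 6900/79 ≈ 87.342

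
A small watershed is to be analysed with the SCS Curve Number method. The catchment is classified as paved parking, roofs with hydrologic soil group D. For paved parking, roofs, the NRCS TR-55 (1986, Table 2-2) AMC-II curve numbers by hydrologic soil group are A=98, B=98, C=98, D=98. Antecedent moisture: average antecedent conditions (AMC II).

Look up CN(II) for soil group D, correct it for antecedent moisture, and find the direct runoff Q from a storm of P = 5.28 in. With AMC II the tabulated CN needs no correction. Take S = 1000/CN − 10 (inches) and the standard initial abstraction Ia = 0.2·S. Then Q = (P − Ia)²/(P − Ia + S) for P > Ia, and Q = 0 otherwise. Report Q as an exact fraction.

Q = 10297681/2042075 in ≈ 5.043 in

NRCS table: paved parking, roofs, soil group D → CN(II) = 98
AMC II — tabulated CN = 98 applies directly.
Max retention: S = 1000/98 − 10 = 10/49 in (≈ 0.204 in)
Ia = 0.2S: 0.2·0.204 = 0.041 in (exactly 2/49)
Excess rainfall: 5.280 − 0.041 = 5.239 in; P > Ia so Q > 0
Q = (6418/1225)²/((6418/1225) + 10/49) = (41190724/1500625)/(6668/1225) = 10297681/2042075 in ≈ 5.043 in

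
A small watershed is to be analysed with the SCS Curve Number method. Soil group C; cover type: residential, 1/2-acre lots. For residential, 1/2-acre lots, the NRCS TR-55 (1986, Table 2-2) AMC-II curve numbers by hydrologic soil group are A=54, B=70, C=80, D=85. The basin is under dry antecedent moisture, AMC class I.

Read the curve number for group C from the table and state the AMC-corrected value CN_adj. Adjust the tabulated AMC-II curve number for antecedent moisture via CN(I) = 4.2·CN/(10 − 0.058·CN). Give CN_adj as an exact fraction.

NRCS table: residential, 1/2-acre lots, soil group C → CN(II) = 80
CN(I) from CN(II)=80: (4.2·80)/(10 − 0.058·80) = 4200/67 ≈ 62.687

CN_adj = 4200/67 ≈ 62.687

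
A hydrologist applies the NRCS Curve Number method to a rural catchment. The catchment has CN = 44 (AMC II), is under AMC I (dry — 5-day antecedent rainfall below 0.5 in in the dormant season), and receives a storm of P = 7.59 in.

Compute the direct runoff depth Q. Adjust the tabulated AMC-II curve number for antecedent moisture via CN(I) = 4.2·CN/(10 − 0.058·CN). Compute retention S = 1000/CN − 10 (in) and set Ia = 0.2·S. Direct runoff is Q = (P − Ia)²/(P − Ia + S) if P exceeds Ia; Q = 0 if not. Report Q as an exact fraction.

Adjust CN=44 to AMC I: 4.2·44/(10 − 0.058·44) → (924/5) ÷ (931/125) = 3300/133 ≈ 24.812
Retention S: 1000/CN − 10 with CN=24.812 → S = 1000/33 ≈ 30.303 in
Initial abstraction Ia = S/5 = (1000/33)/5 = 200/33 ≈ 6.061 in
P − Ia = 7.590 − 6.061 = 5047/3300 ≈ 1.529 in (> 0, runoff occurs)
Q = (5047/3300)²/((5047/3300) + 1000/33) = (25472209/10890000)/(105047/3300) = 25472209/346655100 in ≈ 0.073 in

Q = 25472209/346655100 in ≈ 0.073 in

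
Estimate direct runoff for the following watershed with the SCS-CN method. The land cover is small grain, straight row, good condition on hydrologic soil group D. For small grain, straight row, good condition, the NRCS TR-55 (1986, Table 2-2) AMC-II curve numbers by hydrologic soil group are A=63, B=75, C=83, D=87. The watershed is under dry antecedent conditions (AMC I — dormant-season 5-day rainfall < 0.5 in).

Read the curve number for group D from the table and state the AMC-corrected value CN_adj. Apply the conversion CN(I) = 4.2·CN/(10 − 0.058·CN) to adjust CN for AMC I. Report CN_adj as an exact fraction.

NRCS table: small grain, straight row, good condition, soil group D → CN(II) = 87
CN(I) from CN(II)=87: (4.2·87)/(10 − 0.058·87) = 182700/2477 ≈ 73.759

CN_adj = 182700/2477 ≈ 73.759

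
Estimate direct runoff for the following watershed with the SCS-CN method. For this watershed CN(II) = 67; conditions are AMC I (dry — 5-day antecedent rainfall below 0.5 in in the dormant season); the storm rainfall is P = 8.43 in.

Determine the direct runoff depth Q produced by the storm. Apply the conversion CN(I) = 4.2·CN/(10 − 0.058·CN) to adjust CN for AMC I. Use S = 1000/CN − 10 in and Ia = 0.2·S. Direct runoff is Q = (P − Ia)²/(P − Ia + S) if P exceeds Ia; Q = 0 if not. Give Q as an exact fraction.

Q = 81434324689/39178712300 in ≈ 2.079 in

Dry (AMC I): CN(I) = 4.2·67/(10 − 0.058·67) = (1407/5)/(3057/500) = 46900/1019 ≈ 46.026
S = 1000/(46900/1019) − 10 = 5500/469 in ≈ 11.727 in
Initial abstraction Ia = S/5 = (5500/469)/5 = 1100/469 ≈ 2.345 in
Since P=8.430 > Ia=2.345: effective rainfall P−Ia = 285367/46900 in
Runoff Q = (P−Ia)²/(P−Ia+S) = (6.085)²/(6.085+11.727) = 81434324689/39178712300 ≈ 2.079 in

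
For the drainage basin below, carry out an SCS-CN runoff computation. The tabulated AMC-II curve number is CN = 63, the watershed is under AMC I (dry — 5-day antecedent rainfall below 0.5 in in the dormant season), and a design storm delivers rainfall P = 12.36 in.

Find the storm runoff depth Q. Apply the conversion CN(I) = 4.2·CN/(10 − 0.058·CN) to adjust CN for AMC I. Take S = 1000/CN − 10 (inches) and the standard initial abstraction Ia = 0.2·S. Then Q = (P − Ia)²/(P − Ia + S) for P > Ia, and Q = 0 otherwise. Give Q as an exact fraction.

Q = 100050118249/25759041525 in ≈ 3.884 in

Dry (AMC I): CN(I) = 4.2·63/(10 − 0.058·63) = (1323/5)/(3173/500) = 132300/3173 ≈ 41.696
Max retention: S = 1000/(132300/3173) − 10 = 18500/1323 in (≈ 13.983 in)
Ia = 0.2·(18500/1323) = 3700/1323 in ≈ 2.797 in
P − Ia = 12.360 − 2.797 = 316307/33075 ≈ 9.563 in (> 0, runoff occurs)
Q = (316307/33075)²/((316307/33075) + 18500/1323) = (100050118249/1093955625)/(778807/33075) = 100050118249/25759041525 in ≈ 3.884 in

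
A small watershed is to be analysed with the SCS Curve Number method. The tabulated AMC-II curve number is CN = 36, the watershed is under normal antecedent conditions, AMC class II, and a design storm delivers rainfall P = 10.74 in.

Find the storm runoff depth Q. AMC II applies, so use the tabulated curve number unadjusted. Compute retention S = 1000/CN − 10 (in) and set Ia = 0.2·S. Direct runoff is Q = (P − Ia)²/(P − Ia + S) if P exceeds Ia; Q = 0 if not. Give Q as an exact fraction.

CN(II) = 36; AMC II needs no correction.
S = 1000/36 − 10 = 160/9 in ≈ 17.778 in
Initial abstraction Ia = S/5 = (160/9)/5 = 32/9 ≈ 3.556 in
P − Ia = 10.740 − 3.556 = 3233/450 ≈ 7.184 in (> 0, runoff occurs)
Q = (3233/450)²/((3233/450) + 160/9) = (10452289/202500)/(11233/450) = 10452289/5054850 in ≈ 2.068 in

Q = 10452289/5054850 in ≈ 2.068 in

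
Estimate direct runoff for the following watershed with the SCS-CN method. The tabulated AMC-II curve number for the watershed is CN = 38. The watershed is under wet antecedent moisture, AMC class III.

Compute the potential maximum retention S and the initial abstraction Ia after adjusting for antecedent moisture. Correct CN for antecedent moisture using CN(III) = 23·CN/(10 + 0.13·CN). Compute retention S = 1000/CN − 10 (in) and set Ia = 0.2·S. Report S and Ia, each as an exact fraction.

Wet (AMC III): CN(III) = 23·38/(10 + 0.13·38) = 874/(747/50) = 43700/747 ≈ 58.501
Retention S: 1000/CN − 10 with CN=58.501 → S = 3100/437 ≈ 7.094 in
Ia = 0.2S: 0.2·7.094 = 1.419 in (exactly 620/437)

S = 3100/437 in ≈ 7.094 in; Ia = 620/437 in ≈ 1.419 in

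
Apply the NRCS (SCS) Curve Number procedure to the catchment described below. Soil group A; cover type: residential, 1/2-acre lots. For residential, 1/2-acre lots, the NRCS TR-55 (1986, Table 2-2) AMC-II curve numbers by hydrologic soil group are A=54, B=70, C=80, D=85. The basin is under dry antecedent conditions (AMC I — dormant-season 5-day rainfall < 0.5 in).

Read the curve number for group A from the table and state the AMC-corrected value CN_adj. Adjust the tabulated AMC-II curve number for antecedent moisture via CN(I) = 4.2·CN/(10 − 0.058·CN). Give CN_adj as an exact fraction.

CN_adj = 56700/1717 ≈ 33.023

NRCS table: residential, 1/2-acre lots, soil group A → CN(II) = 54
CN(I) from CN(II)=54: (4.2·54)/(10 − 0.058·54) = 56700/1717 ≈ 33.023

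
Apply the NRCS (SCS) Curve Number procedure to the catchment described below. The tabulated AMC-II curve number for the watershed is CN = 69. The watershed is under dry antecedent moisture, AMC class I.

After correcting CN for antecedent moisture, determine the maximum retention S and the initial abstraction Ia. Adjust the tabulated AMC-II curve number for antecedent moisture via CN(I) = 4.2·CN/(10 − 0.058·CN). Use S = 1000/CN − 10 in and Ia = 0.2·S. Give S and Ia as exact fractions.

S = 15500/1449 in ≈ 10.697 in; Ia = 3100/1449 in ≈ 2.139 in

CN(I) from CN(II)=69: (4.2·69)/(10 − 0.058·69) = 144900/2999 ≈ 48.316
Retention S: 1000/CN − 10 with CN=48.316 → S = 15500/1449 ≈ 10.697 in
Ia = 0.2S: 0.2·10.697 = 2.139 in (exactly 3100/1449)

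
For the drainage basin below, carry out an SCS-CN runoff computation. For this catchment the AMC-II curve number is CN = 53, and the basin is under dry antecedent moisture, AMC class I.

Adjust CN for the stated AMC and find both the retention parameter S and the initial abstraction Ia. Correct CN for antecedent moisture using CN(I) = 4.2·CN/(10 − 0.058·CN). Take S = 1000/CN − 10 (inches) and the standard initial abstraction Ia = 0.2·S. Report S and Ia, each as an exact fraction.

S = 23500/1113 in ≈ 21.114 in; Ia = 4700/1113 in ≈ 4.223 in

Dry (AMC I): CN(I) = 4.2·53/(10 − 0.058·53) = (1113/5)/(3463/500) = 111300/3463 ≈ 32.140
S = 1000/(111300/3463) − 10 = 23500/1113 in ≈ 21.114 in
Initial abstraction Ia = S/5 = (23500/1113)/5 = 4700/1113 ≈ 4.223 in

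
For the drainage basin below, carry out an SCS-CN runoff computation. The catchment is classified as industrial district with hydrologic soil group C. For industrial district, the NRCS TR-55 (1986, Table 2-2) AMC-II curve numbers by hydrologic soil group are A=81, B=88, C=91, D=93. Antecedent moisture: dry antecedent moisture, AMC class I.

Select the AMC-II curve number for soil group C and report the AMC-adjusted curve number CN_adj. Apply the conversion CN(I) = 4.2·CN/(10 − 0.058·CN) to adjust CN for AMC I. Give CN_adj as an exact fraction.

NRCS table: industrial district, soil group C → CN(II) = 91
Dry (AMC I): CN(I) = 4.2·91/(10 − 0.058·91) = (1911/5)/(2361/500) = 63700/787 ≈ 80.940

CN_adj = 63700/787 ≈ 80.940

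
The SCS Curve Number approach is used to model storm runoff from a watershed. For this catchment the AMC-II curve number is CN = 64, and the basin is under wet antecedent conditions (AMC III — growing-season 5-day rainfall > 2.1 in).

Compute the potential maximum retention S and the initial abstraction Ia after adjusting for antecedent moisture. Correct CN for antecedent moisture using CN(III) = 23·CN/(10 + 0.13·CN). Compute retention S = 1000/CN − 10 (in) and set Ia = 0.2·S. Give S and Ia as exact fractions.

S = 225/92 in ≈ 2.446 in; Ia = 45/92 in ≈ 0.489 in

Adjust CN=64 to AMC III: 23·64/(10 + 0.13·64) → 1472 ÷ (458/25) = 18400/229 ≈ 80.349
Max retention: S = 1000/(18400/229) − 10 = 225/92 in (≈ 2.446 in)
Initial abstraction Ia = S/5 = (225/92)/5 = 45/92 ≈ 0.489 in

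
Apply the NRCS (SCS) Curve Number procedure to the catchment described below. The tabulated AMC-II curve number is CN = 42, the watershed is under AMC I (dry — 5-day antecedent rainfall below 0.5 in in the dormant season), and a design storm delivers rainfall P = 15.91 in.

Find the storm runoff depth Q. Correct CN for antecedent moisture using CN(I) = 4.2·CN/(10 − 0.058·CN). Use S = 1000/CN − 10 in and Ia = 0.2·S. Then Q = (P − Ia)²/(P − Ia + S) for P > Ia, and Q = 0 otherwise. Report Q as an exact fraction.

Adjust CN=42 to AMC I: 4.2·42/(10 − 0.058·42) → (882/5) ÷ (1891/250) = 44100/1891 ≈ 23.321
Retention S: 1000/CN − 10 with CN=23.321 → S = 14500/441 ≈ 32.880 in
Ia = 0.2S: 0.2·32.880 = 6.576 in (exactly 2900/441)
Since P=15.910 > Ia=6.576: effective rainfall P−Ia = 411631/44100 in
Q = (411631/44100)²/((411631/44100) + 14500/441) = (169440080161/1944810000)/(1861631/44100) = 169440080161/82097927100 in ≈ 2.064 in

Q = 169440080161/82097927100 in ≈ 2.064 in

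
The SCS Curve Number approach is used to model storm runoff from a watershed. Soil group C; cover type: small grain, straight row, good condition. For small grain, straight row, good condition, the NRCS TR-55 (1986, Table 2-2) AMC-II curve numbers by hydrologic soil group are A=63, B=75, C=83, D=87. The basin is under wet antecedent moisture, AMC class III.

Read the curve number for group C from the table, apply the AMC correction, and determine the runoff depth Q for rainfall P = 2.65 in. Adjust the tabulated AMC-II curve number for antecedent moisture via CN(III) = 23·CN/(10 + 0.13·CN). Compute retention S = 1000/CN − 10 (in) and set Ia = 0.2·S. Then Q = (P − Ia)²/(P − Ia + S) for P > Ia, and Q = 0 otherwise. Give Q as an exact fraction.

Q = 8907018129/4901433860 in ≈ 1.817 in

NRCS table: small grain, straight row, good condition, soil group C → CN(II) = 83
CN(III) from CN(II)=83: (23·83)/(10 + 0.13·83) = 190900/2079 ≈ 91.823
Retention S: 1000/CN − 10 with CN=91.823 → S = 1700/1909 ≈ 0.891 in
Ia = 0.2S: 0.2·0.891 = 0.178 in (exactly 340/1909)
Excess rainfall: 2.650 − 0.178 = 2.472 in; P > Ia so Q > 0
Runoff Q = (P−Ia)²/(P−Ia+S) = (2.472)²/(2.472+0.891) = 8907018129/4901433860 ≈ 1.817 in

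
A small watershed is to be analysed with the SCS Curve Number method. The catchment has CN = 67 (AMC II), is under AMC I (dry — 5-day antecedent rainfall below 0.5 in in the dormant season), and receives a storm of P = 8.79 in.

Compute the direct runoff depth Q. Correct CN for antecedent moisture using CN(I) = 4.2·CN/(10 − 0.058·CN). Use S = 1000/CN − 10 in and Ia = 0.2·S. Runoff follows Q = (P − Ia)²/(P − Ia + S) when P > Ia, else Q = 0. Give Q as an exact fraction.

CN(I) from CN(II)=67: (4.2·67)/(10 − 0.058·67) = 46900/1019 ≈ 46.026
Max retention: S = 1000/(46900/1019) − 10 = 5500/469 in (≈ 11.727 in)
Initial abstraction Ia = S/5 = (5500/469)/5 = 1100/469 ≈ 2.345 in
Excess rainfall: 8.790 − 2.345 = 6.445 in; P > Ia so Q > 0
Q = (302251/46900)²/((302251/46900) + 5500/469) = (91355667001/2199610000)/(852251/46900) = 91355667001/39970571900 in ≈ 2.286 in

Q = 91355667001/39970571900 in ≈ 2.286 in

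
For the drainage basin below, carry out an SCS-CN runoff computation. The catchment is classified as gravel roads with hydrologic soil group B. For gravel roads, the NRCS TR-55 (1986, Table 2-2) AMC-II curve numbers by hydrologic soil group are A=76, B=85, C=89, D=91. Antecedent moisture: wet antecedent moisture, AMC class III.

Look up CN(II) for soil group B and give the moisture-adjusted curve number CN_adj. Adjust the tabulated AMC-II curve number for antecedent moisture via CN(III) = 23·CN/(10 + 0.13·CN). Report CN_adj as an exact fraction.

CN_adj = 39100/421 ≈ 92.874

NRCS table: gravel roads, soil group B → CN(II) = 85
CN(III) from CN(II)=85: (23·85)/(10 + 0.13·85) = 39100/421 ≈ 92.874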